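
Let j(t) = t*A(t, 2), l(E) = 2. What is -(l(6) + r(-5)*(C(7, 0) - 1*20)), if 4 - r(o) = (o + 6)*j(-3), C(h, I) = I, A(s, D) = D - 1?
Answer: 138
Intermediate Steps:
A(s, D) = -1 + D
j(t) = t (j(t) = t*(-1 + 2) = t*1 = t)
r(o) = 22 + 3*o (r(o) = 4 - (o + 6)*(-3) = 4 - (6 + o)*(-3) = 4 - (-18 - 3*o) = 4 + (18 + 3*o) = 22 + 3*o)
-(l(6) + r(-5)*(C(7, 0) - 1*20)) = -(2 + (22 + 3*(-5))*(0 - 1*20)) = -(2 + (22 - 15)*(0 - 20)) = -(2 + 7*(-20)) = -(2 - 140) = -1*(-138) = 138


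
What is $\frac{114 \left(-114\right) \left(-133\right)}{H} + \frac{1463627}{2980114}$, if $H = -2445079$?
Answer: $- \frac{224621149117}{1040944879858} \approx -0.21579$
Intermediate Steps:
$\frac{114 \left(-114\right) \left(-133\right)}{H} + \frac{1463627}{2980114} = \frac{114 \left(-114\right) \left(-133\right)}{-2445079} + \frac{1463627}{2980114} = \left(-12996\right) \left(-133\right) \left(- \frac{1}{2445079}\right) + 1463627 \cdot \frac{1}{2980114} = 1728468 \left(- \frac{1}{2445079}\right) + \frac{1463627}{2980114} = - \frac{246924}{349297} + \frac{1463627}{2980114} = - \frac{224621149117}{1040944879858}$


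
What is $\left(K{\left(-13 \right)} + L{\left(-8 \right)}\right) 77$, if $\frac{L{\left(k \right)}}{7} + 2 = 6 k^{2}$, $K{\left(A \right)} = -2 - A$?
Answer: $206745$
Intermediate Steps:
$L{\left(k \right)} = -14 + 42 k^{2}$ ($L{\left(k \right)} = -14 + 7 \cdot 6 k^{2} = -14 + 42 k^{2}$)
$\left(K{\left(-13 \right)} + L{\left(-8 \right)}\right) 77 = \left(\left(-2 - -13\right) - \left(14 - 42 \left(-8\right)^{2}\right)\right) 77 = \left(\left(-2 + 13\right) + \left(-14 + 42 \cdot 64\right)\right) 77 = \left(11 + \left(-14 + 2688\right)\right) 77 = \left(11 + 2674\right) 77 = 2685 \cdot 77 = 206745$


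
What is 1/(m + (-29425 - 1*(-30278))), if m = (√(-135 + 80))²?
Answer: 1/798 ≈ 0.0012531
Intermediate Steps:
m = -55 (m = (√(-55))² = (I*√55)² = -55)
1/(m + (-29425 - 1*(-30278))) = 1/(-55 + (-29425 - 1*(-30278))) = 1/(-55 + (-29425 + 30278)) = 1/(-55 + 853) = 1/798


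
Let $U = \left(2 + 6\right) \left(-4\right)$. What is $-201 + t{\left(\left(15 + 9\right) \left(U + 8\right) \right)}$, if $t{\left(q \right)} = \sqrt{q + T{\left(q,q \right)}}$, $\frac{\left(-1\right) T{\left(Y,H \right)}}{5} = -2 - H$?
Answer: $-201 + i \sqrt{3446} \approx -201.0 + 58.703 i$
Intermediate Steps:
$T{\left(Y,H \right)} = 10 + 5 H$ ($T{\left(Y,H \right)} = - 5 \left(-2 - H\right) = 10 + 5 H$)
$U = -32$ ($U = 8 \left(-4\right) = -32$)
$t{\left(q \right)} = \sqrt{10 + 6 q}$ ($t{\left(q \right)} = \sqrt{q + \left(10 + 5 q\right)} = \sqrt{10 + 6 q}$)
$-201 + t{\left(\left(15 + 9\right) \left(U + 8\right) \right)} = -201 + \sqrt{10 + 6 \left(15 + 9\right) \left(-32 + 8\right)} = -201 + \sqrt{10 + 6 \cdot 24 \left(-24\right)} = -201 + \sqrt{10 + 6 \left(-576\right)} = -201 + \sqrt{10 - 3456} = -201 + \sqrt{-3446} = -201 + i \sqrt{3446}$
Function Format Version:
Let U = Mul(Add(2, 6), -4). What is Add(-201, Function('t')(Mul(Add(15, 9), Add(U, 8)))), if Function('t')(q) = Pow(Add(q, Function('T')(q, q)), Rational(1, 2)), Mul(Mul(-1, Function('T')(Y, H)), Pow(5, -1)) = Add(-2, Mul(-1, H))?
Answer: Add(-201, Mul(I, Pow(3446, Rational(1, 2)))) ≈ Add(-201.00, Mul(58.703, I))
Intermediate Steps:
Function('T')(Y, H) = Add(10, Mul(5, H)) (Function('T')(Y, H) = Mul(-5, Add(-2, Mul(-1, H))) = Add(10, Mul(5, H)))
U = -32 (U = Mul(8, -4) = -32)
Function('t')(q) = Pow(Add(10, Mul(6, q)), Rational(1, 2)) (Function('t')(q) = Pow(Add(q, Add(10, Mul(5, q))), Rational(1, 2)) = Pow(Add(10, Mul(6, q)), Rational(1, 2)))
Add(-201, Function('t')(Mul(Add(15, 9), Add(U, 8)))) = Add(-201, Pow(Add(10, Mul(6, Mul(Add(15, 9), Add(-32, 8)))), Rational(1, 2))) = Add(-201, Pow(Add(10, Mul(6, Mul(24, -24))), Rational(1, 2))) = Add(-201, Pow(Add(10, Mul(6, -576)), Rational(1, 2))) = Add(-201, Pow(Add(10, -3456), Rational(1, 2))) = Add(-201, Pow(-3446, Rational(1, 2))) = Add(-201, Mul(I, Pow(3446, Rational(1, 2))))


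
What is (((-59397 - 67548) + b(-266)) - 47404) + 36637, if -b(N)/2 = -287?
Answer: -137138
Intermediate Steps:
b(N) = 574 (b(N) = -2*(-287) = 574)
(((-59397 - 67548) + b(-266)) - 47404) + 36637 = (((-59397 - 67548) + 574) - 47404) + 36637 = ((-126945 + 574) - 47404) + 36637 = (-126371 - 47404) + 36637 = -173775 + 36637 = -137138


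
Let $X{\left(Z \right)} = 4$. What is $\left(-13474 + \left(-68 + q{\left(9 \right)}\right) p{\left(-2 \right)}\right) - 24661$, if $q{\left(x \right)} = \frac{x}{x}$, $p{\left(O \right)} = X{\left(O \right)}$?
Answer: $-38403$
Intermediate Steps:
$p{\left(O \right)} = 4$
$q{\left(x \right)} = 1$
$\left(-13474 + \left(-68 + q{\left(9 \right)}\right) p{\left(-2 \right)}\right) - 24661 = \left(-13474 + \left(-68 + 1\right) 4\right) - 24661 = \left(-13474 - 268\right) - 24661 = -13742 - 24661 = -38403$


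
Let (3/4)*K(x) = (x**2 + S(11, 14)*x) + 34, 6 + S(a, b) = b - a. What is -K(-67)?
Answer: -18896/3 ≈ -6298.7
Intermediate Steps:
S(a, b) = -6 + b - a (S(a, b) = -6 + (b - a) = -6 + b - a)
K(x) = 136/3 - 4*x + 4*x**2/3 (K(x) = 4*((x**2 + (-6 + 14 - 1*11)*x) + 34)/3 = 4*((x**2 + (-6 + 14 - 11)*x) + 34)/3 = 4*((x**2 - 3*x) + 34)/3 = 4*(34 + x**2 - 3*x)/3 = 136/3 - 4*x + 4*x**2/3)
-K(-67) = -(136/3 - 4*(-67) + (4/3)*(-67)**2) = -(136/3 + 268 + (4/3)*4489) = -(136/3 + 268 + 17956/3) = -1*18896/3 = -18896/3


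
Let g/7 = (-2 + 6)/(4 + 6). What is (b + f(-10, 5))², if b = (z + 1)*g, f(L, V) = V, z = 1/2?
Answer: 2116/25 ≈ 84.640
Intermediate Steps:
g = 14/5 (g = 7*((-2 + 6)/(4 + 6)) = 7*(4/10) = 7*(4*(⅒)) = 7*(⅖) = 14/5 ≈ 2.8000)
z = ½ ≈ 0.50000
b = 21/5 (b = (½ + 1)*(14/5) = (3/2)*(14/5) = 21/5 ≈ 4.2000)
(b + f(-10, 5))² = (21/5 + 5)² = (46/5)² = 2116/25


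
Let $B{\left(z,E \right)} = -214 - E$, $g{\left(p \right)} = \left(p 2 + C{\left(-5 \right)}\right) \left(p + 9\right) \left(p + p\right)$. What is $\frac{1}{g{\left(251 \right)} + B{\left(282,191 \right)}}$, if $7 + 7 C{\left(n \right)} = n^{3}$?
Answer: $\frac{7}{441415805} \approx 1.5858 \cdot 10^{-8}$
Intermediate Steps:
$C{\left(n \right)} = -1 + \frac{n^{3}}{7}$
$g{\left(p \right)} = 2 p \left(9 + p\right) \left(- \frac{132}{7} + 2 p\right)$ ($g{\left(p \right)} = \left(p 2 + \left(-1 + \frac{\left(-5\right)^{3}}{7}\right)\right) \left(p + 9\right) \left(p + p\right) = \left(2 p + \left(-1 + \frac{1}{7} \left(-125\right)\right)\right) \left(9 + p\right) 2 p = \left(2 p - \frac{132}{7}\right) 2 p \left(9 + p\right) = \left(- \frac{132}{7} + 2 p\right) 2 p \left(9 + p\right) = 2 p \left(9 + p\right) \left(- \frac{132}{7} + 2 p\right)$)
$\frac{1}{g{\left(251 \right)} + B{\left(282,191 \right)}} = \frac{1}{\frac{4}{7} \cdot 251 \left(-594 - 753 + 7 \cdot 251^{2}\right) - 405} = \frac{1}{\frac{4}{7} \cdot 251 \left(-594 - 753 + 7 \cdot 63001\right) - 405} = \frac{1}{\frac{4}{7} \cdot 251 \left(-594 - 753 + 441007\right) - 405} = \frac{1}{\frac{4}{7} \cdot 251 \cdot 439660 - 405} = \frac{1}{\frac{441418640}{7} - 405} = \frac{1}{\frac{441415805}{7}} = \frac{7}{441415805}$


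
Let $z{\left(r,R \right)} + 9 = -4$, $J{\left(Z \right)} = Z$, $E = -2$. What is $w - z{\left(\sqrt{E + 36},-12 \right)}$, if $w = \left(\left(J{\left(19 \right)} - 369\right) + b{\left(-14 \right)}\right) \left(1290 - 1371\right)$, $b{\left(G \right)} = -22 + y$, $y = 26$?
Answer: $28039$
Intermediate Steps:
$z{\left(r,R \right)} = -13$ ($z{\left(r,R \right)} = -9 - 4 = -13$)
$b{\left(G \right)} = 4$ ($b{\left(G \right)} = -22 + 26 = 4$)
$w = 28026$ ($w = \left(\left(19 - 369\right) + 4\right) \left(1290 - 1371\right) = \left(\left(19 - 369\right) + 4\right) \left(-81\right) = \left(-350 + 4\right) \left(-81\right) = \left(-346\right) \left(-81\right) = 28026$)
$w - z{\left(\sqrt{E + 36},-12 \right)} = 28026 - -13 = 28026 + 13 = 28039$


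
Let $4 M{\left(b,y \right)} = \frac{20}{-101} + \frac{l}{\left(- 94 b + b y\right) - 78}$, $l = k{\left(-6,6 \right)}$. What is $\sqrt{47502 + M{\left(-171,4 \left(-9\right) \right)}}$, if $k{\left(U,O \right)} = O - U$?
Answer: $\frac{99 \sqrt{673918202854}}{372892} \approx 217.95$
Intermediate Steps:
$l = 12$ ($l = 6 - -6 = 6 + 6 = 12$)
$M{\left(b,y \right)} = - \frac{5}{101} + \frac{3}{-78 - 94 b + b y}$ ($M{\left(b,y \right)} = \frac{\frac{20}{-101} + \frac{12}{\left(- 94 b + b y\right) - 78}}{4} = \frac{20 \left(- \frac{1}{101}\right) + \frac{12}{-78 - 94 b + b y}}{4} = \frac{- \frac{20}{101} + \frac{12}{-78 - 94 b + b y}}{4} = - \frac{5}{101} + \frac{3}{-78 - 94 b + b y}$)
$\sqrt{47502 + M{\left(-171,4 \left(-9\right) \right)}} = \sqrt{47502 + \frac{-693 - -80370 + 5 \left(-171\right) 4 \left(-9\right)}{101 \left(78 + 94 \left(-171\right) - - 171 \cdot 4 \left(-9\right)\right)}} = \sqrt{47502 + \frac{-693 + 80370 + 5 \left(-171\right) \left(-36\right)}{101 \left(78 - 16074 - \left(-171\right) \left(-36\right)\right)}} = \sqrt{47502 + \frac{-693 + 80370 + 30780}{101 \left(78 - 16074 - 6156\right)}} = \sqrt{47502 + \frac{1}{101} \frac{1}{-22152} \cdot 110457} = \sqrt{47502 + \frac{1}{101} \left(- \frac{1}{22152}\right) 110457} = \sqrt{47502 - \frac{36819}{745784}} = \sqrt{\frac{35426194749}{745784}} = \frac{99 \sqrt{673918202854}}{372892}$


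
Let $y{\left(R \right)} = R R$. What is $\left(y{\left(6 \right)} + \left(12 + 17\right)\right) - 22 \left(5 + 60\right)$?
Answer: $-1365$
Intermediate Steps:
$y{\left(R \right)} = R^{2}$
$\left(y{\left(6 \right)} + \left(12 + 17\right)\right) - 22 \left(5 + 60\right) = \left(6^{2} + \left(12 + 17\right)\right) - 22 \left(5 + 60\right) = \left(36 + 29\right) - 1430 = 65 - 1430 = -1365$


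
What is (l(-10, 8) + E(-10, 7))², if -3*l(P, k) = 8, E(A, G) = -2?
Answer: 196/9 ≈ 21.778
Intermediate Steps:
l(P, k) = -8/3 (l(P, k) = -⅓*8 = -8/3)
(l(-10, 8) + E(-10, 7))² = (-8/3 - 2)² = (-14/3)² = 196/9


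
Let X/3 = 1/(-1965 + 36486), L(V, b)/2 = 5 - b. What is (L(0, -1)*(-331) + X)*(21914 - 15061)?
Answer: -313221867959/11507 ≈ -2.7220e+7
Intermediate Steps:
L(V, b) = 10 - 2*b (L(V, b) = 2*(5 - b) = 10 - 2*b)
X = 1/11507 (X = 3/(-1965 + 36486) = 3/34521 = 3*(1/34521) = 1/11507 ≈ 8.6904e-5)
(L(0, -1)*(-331) + X)*(21914 - 15061) = ((10 - 2*(-1))*(-331) + 1/11507)*(21914 - 15061) = ((10 + 2)*(-331) + 1/11507)*6853 = (12*(-331) + 1/11507)*6853 = (-3972 + 1/11507)*6853 = -45705803/11507*6853 = -313221867959/11507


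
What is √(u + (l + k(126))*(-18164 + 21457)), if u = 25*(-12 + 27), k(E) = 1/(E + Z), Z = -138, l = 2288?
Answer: √271241445/6 ≈ 2744.9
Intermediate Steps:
k(E) = 1/(-138 + E) (k(E) = 1/(E - 138) = 1/(-138 + E))
u = 375 (u = 25*15 = 375)
√(u + (l + k(126))*(-18164 + 21457)) = √(375 + (2288 + 1/(-138 + 126))*(-18164 + 21457)) = √(375 + (2288 + 1/(-12))*3293) = √(375 + (2288 - 1/12)*3293) = √(375 + (27455/12)*3293) = √(375 + 90409315/12) = √(90413815/12) = √271241445/6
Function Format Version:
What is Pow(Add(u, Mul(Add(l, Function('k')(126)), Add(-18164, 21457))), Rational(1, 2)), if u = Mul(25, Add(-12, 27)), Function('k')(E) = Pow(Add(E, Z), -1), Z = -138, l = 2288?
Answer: Mul(Rational(1, 6), Pow(271241445, Rational(1, 2))) ≈ 2744.9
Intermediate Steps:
Function('k')(E) = Pow(Add(-138, E), -1) (Function('k')(E) = Pow(Add(E, -138), -1) = Pow(Add(-138, E), -1))
u = 375 (u = Mul(25, 15) = 375)
Pow(Add(u, Mul(Add(l, Function('k')(126)), Add(-18164, 21457))), Rational(1, 2)) = Pow(Add(375, Mul(Add(2288, Pow(Add(-138, 126), -1)), Add(-18164, 21457))), Rational(1, 2)) = Pow(Add(375, Mul(Add(2288, Pow(-12, -1)), 3293)), Rational(1, 2)) = Pow(Add(375, Mul(Add(2288, Rational(-1, 12)), 3293)), Rational(1, 2)) = Pow(Add(375, Mul(Rational(27455, 12), 3293)), Rational(1, 2)) = Pow(Add(375, Rational(90409315, 12)), Rational(1, 2)) = Pow(Rational(90413815, 12), Rational(1, 2)) = Mul(Rational(1, 6), Pow(271241445, Rational(1, 2)))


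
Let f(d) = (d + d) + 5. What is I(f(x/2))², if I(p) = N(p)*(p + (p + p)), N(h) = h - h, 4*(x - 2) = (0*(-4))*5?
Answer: 0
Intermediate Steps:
x = 2 (x = 2 + ((0*(-4))*5)/4 = 2 + (0*5)/4 = 2 + (¼)*0 = 2 + 0 = 2)
N(h) = 0
f(d) = 5 + 2*d (f(d) = 2*d + 5 = 5 + 2*d)
I(p) = 0 (I(p) = 0*(p + (p + p)) = 0*(p + 2*p) = 0*(3*p) = 0)
I(f(x/2))² = 0² = 0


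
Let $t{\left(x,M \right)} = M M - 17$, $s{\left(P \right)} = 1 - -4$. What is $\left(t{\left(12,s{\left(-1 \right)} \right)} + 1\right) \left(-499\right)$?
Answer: $-4491$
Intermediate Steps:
$s{\left(P \right)} = 5$ ($s{\left(P \right)} = 1 + 4 = 5$)
$t{\left(x,M \right)} = -17 + M^{2}$ ($t{\left(x,M \right)} = M^{2} - 17 = -17 + M^{2}$)
$\left(t{\left(12,s{\left(-1 \right)} \right)} + 1\right) \left(-499\right) = \left(\left(-17 + 5^{2}\right) + 1\right) \left(-499\right) = \left(\left(-17 + 25\right) + 1\right) \left(-499\right) = \left(8 + 1\right) \left(-499\right) = 9 \left(-499\right) = -4491$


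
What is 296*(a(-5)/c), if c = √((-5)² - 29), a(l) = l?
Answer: 740*I ≈ 740.0*I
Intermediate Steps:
c = 2*I (c = √(25 - 29) = √(-4) = 2*I ≈ 2.0*I)
296*(a(-5)/c) = 296*(-5*(-I/2)) = 296*(-(-5)*I/2) = 296*(5*I/2) = 740*I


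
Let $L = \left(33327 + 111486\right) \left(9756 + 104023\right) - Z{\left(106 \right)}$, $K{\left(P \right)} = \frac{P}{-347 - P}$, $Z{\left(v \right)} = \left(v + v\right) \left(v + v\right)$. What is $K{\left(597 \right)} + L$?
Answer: $\frac{15553941912955}{944} \approx 1.6477 \cdot 10^{10}$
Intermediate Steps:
$Z{\left(v \right)} = 4 v^{2}$ ($Z{\left(v \right)} = 2 v 2 v = 4 v^{2}$)
$L = 16476633383$ ($L = \left(33327 + 111486\right) \left(9756 + 104023\right) - 4 \cdot 106^{2} = 144813 \cdot 113779 - 4 \cdot 11236 = 16476678327 - 44944 = 16476633383$)
$K{\left(597 \right)} + L = \left(-1\right) 597 \frac{1}{347 + 597} + 16476633383 = \left(-1\right) 597 \cdot \frac{1}{944} + 16476633383 = - \frac{597}{944} + 16476633383 = \frac{15553941912955}{944}$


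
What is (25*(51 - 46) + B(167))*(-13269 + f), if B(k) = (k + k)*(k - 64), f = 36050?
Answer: 786559587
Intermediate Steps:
B(k) = 2*k*(-64 + k) (B(k) = (2*k)*(-64 + k) = 2*k*(-64 + k))
(25*(51 - 46) + B(167))*(-13269 + f) = (25*(51 - 46) + 2*167*(-64 + 167))*(-13269 + 36050) = (25*5 + 2*167*103)*22781 = (125 + 34402)*22781 = 34527*22781 = 786559587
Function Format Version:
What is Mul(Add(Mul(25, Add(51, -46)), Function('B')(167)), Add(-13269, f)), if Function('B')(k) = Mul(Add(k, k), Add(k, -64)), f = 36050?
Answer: 786559587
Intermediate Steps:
Function('B')(k) = Mul(2, k, Add(-64, k)) (Function('B')(k) = Mul(Mul(2, k), Add(-64, k)) = Mul(2, k, Add(-64, k)))
Mul(Add(Mul(25, Add(51, -46)), Function('B')(167)), Add(-13269, f)) = Mul(Add(Mul(25, Add(51, -46)), Mul(2, 167, Add(-64, 167))), Add(-13269, 36050)) = Mul(Add(Mul(25, 5), Mul(2, 167, 103)), 22781) = Mul(Add(125, 34402), 22781) = Mul(34527, 22781) = 786559587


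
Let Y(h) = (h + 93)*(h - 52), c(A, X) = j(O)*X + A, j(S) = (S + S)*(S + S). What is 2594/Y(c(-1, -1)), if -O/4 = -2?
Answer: 1297/25338 ≈ 0.051188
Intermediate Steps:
O = 8 (O = -4*(-2) = 8)
j(S) = 4*S**2 (j(S) = (2*S)*(2*S) = 4*S**2)
c(A, X) = A + 256*X (c(A, X) = (4*8**2)*X + A = (4*64)*X + A = 256*X + A = A + 256*X)
Y(h) = (-52 + h)*(93 + h) (Y(h) = (93 + h)*(-52 + h) = (-52 + h)*(93 + h))
2594/Y(c(-1, -1)) = 2594/(-4836 + (-1 + 256*(-1))**2 + 41*(-1 + 256*(-1))) = 2594/(-4836 + (-1 - 256)**2 + 41*(-1 - 256)) = 2594/(-4836 + (-257)**2 + 41*(-257)) = 2594/(-4836 + 66049 - 10537) = 2594/50676 = 2594*(1/50676) = 1297/25338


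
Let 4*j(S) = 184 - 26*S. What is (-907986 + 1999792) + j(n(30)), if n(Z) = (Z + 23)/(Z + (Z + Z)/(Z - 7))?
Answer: 1637762153/1500 ≈ 1.0918e+6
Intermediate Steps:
n(Z) = (23 + Z)/(Z + 2*Z/(-7 + Z)) (n(Z) = (23 + Z)/(Z + (2*Z)/(-7 + Z)) = (23 + Z)/(Z + 2*Z/(-7 + Z)))
j(S) = 46 - 13*S/2 (j(S) = (184 - 26*S)/4 = 46 - 13*S/2)
(-907986 + 1999792) + j(n(30)) = (-907986 + 1999792) + (46 - 13*(-161 + 30² + 16*30)/(2*30*(-5 + 30))) = 1091806 + (46 - 13*(-161 + 900 + 480)/(60*25)) = 1091806 + (46 - 13*1219/(60*25)) = 1091806 + (46 - 13/2*1219/750) = 1091806 + (46 - 15847/1500) = 1091806 + 53153/1500 = 1637762153/1500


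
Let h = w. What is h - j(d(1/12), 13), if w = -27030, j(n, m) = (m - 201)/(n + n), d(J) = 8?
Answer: -108073/4 ≈ -27018.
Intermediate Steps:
j(n, m) = (-201 + m)/(2*n) (j(n, m) = (-201 + m)/((2*n)) = (-201 + m)*(1/(2*n)) = (-201 + m)/(2*n))
h = -27030
h - j(d(1/12), 13) = -27030 - (-201 + 13)/(2*8) = -27030 - (-188)/(2*8) = -27030 - 1*(-47/4) = -27030 + 47/4 = -108073/4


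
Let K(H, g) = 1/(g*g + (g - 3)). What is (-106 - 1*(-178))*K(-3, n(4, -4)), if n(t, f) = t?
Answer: 72/17 ≈ 4.2353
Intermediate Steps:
K(H, g) = 1/(-3 + g + g²) (K(H, g) = 1/(g² + (-3 + g)) = 1/(-3 + g + g²))
(-106 - 1*(-178))*K(-3, n(4, -4)) = (-106 - 1*(-178))/(-3 + 4 + 4²) = (-106 + 178)/(-3 + 4 + 16) = 72/17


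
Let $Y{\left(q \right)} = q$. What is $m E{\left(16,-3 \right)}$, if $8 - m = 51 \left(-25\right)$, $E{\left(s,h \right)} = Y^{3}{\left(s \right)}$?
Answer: $5255168$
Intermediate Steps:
$E{\left(s,h \right)} = s^{3}$
$m = 1283$ ($m = 8 - 51 \left(-25\right) = 8 - -1275 = 8 + 1275 = 1283$)
$m E{\left(16,-3 \right)} = 1283 \cdot 16^{3} = 1283 \cdot 4096 = 5255168$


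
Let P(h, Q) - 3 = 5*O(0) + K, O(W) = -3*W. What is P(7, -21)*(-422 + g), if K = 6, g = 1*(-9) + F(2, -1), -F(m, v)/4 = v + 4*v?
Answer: -3699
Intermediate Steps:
F(m, v) = -20*v (F(m, v) = -4*(v + 4*v) = -20*v)
g = 11 (g = 1*(-9) - 20*(-1) = -9 + 20 = 11)
P(h, Q) = 9 (P(h, Q) = 3 + (5*(-3*0) + 6) = 3 + (5*0 + 6) = 3 + (0 + 6) = 3 + 6 = 9)
P(7, -21)*(-422 + g) = 9*(-422 + 11) = 9*(-411) = -3699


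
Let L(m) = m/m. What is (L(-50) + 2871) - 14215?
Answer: -11343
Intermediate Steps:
L(m) = 1
(L(-50) + 2871) - 14215 = (1 + 2871) - 14215 = 2872 - 14215 = -11343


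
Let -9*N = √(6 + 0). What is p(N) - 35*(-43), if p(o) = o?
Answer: 1505 - √6/9 ≈ 1504.7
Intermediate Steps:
N = -√6/9 (N = -√(6 + 0)/9 = -√6/9 ≈ -0.27217)
p(N) - 35*(-43) = -√6/9 - 35*(-43) = -√6/9 + 1505 = 1505 - √6/9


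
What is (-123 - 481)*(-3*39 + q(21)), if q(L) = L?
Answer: 57984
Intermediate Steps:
(-123 - 481)*(-3*39 + q(21)) = (-123 - 481)*(-3*39 + 21) = -604*(-117 + 21) = -604*(-96) = 57984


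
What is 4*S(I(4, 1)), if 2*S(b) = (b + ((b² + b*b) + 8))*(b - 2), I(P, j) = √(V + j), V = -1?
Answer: -32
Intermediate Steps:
I(P, j) = √(-1 + j)
S(b) = (-2 + b)*(8 + b + 2*b²)/2 (S(b) = ((b + ((b² + b*b) + 8))*(b - 2))/2 = ((b + ((b² + b²) + 8))*(-2 + b))/2 = ((b + (2*b² + 8))*(-2 + b))/2 = ((b + (8 + 2*b²))*(-2 + b))/2 = ((8 + b + 2*b²)*(-2 + b))/2 = ((-2 + b)*(8 + b + 2*b²))/2 = (-2 + b)*(8 + b + 2*b²)/2)
4*S(I(4, 1)) = 4*(-8 + (√(-1 + 1))³ + 3*√(-1 + 1) - 3*(√(-1 + 1))²/2) = 4*(-8 + (√0)³ + 3*√0 - 3*(√0)²/2) = 4*(-8 + 0³ + 3*0 - 3/2*0²) = 4*(-8 + 0 + 0 - 3/2*0) = 4*(-8 + 0 + 0 + 0) = 4*(-8) = -32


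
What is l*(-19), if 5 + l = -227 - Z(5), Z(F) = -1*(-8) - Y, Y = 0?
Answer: 4560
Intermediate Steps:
Z(F) = 8 (Z(F) = -1*(-8) - 1*0 = 8 + 0 = 8)
l = -240 (l = -5 + (-227 - 1*8) = -5 + (-227 - 8) = -5 - 235 = -240)
l*(-19) = -240*(-19) = 4560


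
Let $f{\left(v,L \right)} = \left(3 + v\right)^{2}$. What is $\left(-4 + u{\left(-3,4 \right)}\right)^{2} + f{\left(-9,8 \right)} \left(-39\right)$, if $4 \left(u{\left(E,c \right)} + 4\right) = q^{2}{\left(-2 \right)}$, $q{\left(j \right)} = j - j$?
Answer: $-1340$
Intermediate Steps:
$q{\left(j \right)} = 0$
$u{\left(E,c \right)} = -4$ ($u{\left(E,c \right)} = -4 + \frac{0^{2}}{4} = -4 + \frac{1}{4} \cdot 0 = -4 + 0 = -4$)
$\left(-4 + u{\left(-3,4 \right)}\right)^{2} + f{\left(-9,8 \right)} \left(-39\right) = \left(-4 - 4\right)^{2} + \left(3 - 9\right)^{2} \left(-39\right) = \left(-8\right)^{2} + \left(-6\right)^{2} \left(-39\right) = 64 + 36 \left(-39\right) = 64 - 1404 = -1340$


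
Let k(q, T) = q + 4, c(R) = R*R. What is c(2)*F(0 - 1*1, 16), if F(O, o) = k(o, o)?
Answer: 80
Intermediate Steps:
c(R) = R²
k(q, T) = 4 + q
F(O, o) = 4 + o
c(2)*F(0 - 1*1, 16) = 2²*(4 + 16) = 4*20 = 80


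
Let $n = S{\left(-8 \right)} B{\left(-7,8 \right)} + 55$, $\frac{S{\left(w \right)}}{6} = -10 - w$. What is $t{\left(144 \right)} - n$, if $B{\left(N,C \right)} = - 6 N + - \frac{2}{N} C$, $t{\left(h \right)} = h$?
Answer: $\frac{4343}{7} \approx 620.43$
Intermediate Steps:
$S{\left(w \right)} = -60 - 6 w$ ($S{\left(w \right)} = 6 \left(-10 - w\right) = -60 - 6 w$)
$B{\left(N,C \right)} = - 6 N - \frac{2 C}{N}$
$n = - \frac{3335}{7}$ ($n = \left(-60 - -48\right) \left(\left(-6\right) \left(-7\right) - \frac{16}{-7}\right) + 55 = \left(-60 + 48\right) \left(42 - 16 \left(- \frac{1}{7}\right)\right) + 55 = - 12 \left(42 + \frac{16}{7}\right) + 55 = \left(-12\right) \frac{310}{7} + 55 = - \frac{3720}{7} + 55 = - \frac{3335}{7} \approx -476.43$)
$t{\left(144 \right)} - n = 144 - - \frac{3335}{7} = 144 + \frac{3335}{7} = \frac{4343}{7}$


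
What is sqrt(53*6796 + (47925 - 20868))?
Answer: sqrt(387245) ≈ 622.29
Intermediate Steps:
sqrt(53*6796 + (47925 - 20868)) = sqrt(360188 + 27057) = sqrt(387245)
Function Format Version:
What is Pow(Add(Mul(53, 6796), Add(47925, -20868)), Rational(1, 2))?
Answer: Pow(387245, Rational(1, 2)) ≈ 622.29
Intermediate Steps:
Pow(Add(Mul(53, 6796), Add(47925, -20868)), Rational(1, 2)) = Pow(Add(360188, 27057), Rational(1, 2)) = Pow(387245, Rational(1, 2))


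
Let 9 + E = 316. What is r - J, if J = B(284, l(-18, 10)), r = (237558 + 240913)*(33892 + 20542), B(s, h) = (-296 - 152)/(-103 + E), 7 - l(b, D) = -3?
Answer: 1328299611226/51 ≈ 2.6045e+10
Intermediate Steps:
E = 307 (E = -9 + 316 = 307)
l(b, D) = 10 (l(b, D) = 7 - 1*(-3) = 7 + 3 = 10)
B(s, h) = -112/51 (B(s, h) = (-296 - 152)/(-103 + 307) = -448/204 = -448*1/204 = -112/51)
r = 26045090414 (r = 478471*54434 = 26045090414)
J = -112/51 ≈ -2.1961
r - J = 26045090414 - 1*(-112/51) = 26045090414 + 112/51 = 1328299611226/51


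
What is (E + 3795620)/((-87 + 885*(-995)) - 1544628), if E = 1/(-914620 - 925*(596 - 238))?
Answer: -1576156509133/1007117841100 ≈ -1.5650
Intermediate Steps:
E = -1/1245770 (E = 1/(-914620 - 925*358) = 1/(-914620 - 331150) = 1/(-1245770) = -1/1245770 ≈ -8.0272e-7)
(E + 3795620)/((-87 + 885*(-995)) - 1544628) = (-1/1245770 + 3795620)/((-87 + 885*(-995)) - 1544628) = 4728469527399/(1245770*((-87 - 880575) - 1544628)) = 4728469527399/(1245770*(-880662 - 1544628)) = (4728469527399/1245770)/(-2425290) = (4728469527399/1245770)*(-1/2425290) = -1576156509133/1007117841100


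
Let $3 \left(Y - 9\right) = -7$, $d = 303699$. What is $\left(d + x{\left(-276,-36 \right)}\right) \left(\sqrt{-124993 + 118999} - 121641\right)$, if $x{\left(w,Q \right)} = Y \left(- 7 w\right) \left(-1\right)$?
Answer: $-35375513979 + 2617371 i \sqrt{74} \approx -3.5376 \cdot 10^{10} + 2.2515 \cdot 10^{7} i$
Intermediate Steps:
$Y = \frac{20}{3}$ ($Y = 9 + \frac{1}{3} \left(-7\right) = 9 - \frac{7}{3} = \frac{20}{3} \approx 6.6667$)
$x{\left(w,Q \right)} = \frac{140 w}{3}$ ($x{\left(w,Q \right)} = \frac{20 \left(- 7 w\right)}{3} \left(-1\right) = - \frac{140 w}{3} \left(-1\right) = \frac{140 w}{3}$)
$\left(d + x{\left(-276,-36 \right)}\right) \left(\sqrt{-124993 + 118999} - 121641\right) = \left(303699 + \frac{140}{3} \left(-276\right)\right) \left(\sqrt{-124993 + 118999} - 121641\right) = \left(303699 - 12880\right) \left(\sqrt{-5994} - 121641\right) = 290819 \left(9 i \sqrt{74} - 121641\right) = 290819 \left(-121641 + 9 i \sqrt{74}\right) = -35375513979 + 2617371 i \sqrt{74}$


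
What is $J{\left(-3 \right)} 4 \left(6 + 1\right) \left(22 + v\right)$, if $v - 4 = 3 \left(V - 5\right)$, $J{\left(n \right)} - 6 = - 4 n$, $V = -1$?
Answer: $4032$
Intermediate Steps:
$J{\left(n \right)} = 6 - 4 n$
$v = -14$ ($v = 4 + 3 \left(-1 - 5\right) = 4 + 3 \left(-6\right) = 4 - 18 = -14$)
$J{\left(-3 \right)} 4 \left(6 + 1\right) \left(22 + v\right) = \left(6 - -12\right) 4 \left(6 + 1\right) \left(22 - 14\right) = \left(6 + 12\right) 4 \cdot 7 \cdot 8 = 18 \cdot 4 \cdot 7 \cdot 8 = 72 \cdot 7 \cdot 8 = 504 \cdot 8 = 4032$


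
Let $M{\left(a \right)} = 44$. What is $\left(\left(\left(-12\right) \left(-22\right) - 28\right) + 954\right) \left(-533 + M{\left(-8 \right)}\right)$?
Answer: $-581910$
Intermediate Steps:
$\left(\left(\left(-12\right) \left(-22\right) - 28\right) + 954\right) \left(-533 + M{\left(-8 \right)}\right) = \left(\left(\left(-12\right) \left(-22\right) - 28\right) + 954\right) \left(-533 + 44\right) = \left(\left(264 - 28\right) + 954\right) \left(-489\right) = \left(236 + 954\right) \left(-489\right) = 1190 \left(-489\right) = -581910$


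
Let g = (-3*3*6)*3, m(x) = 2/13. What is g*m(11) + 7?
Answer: -233/13 ≈ -17.923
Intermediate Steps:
m(x) = 2/13 (m(x) = 2*(1/13) = 2/13)
g = -162 (g = -9*6*3 = -54*3 = -162)
g*m(11) + 7 = -162*2/13 + 7 = -324/13 + 7 = -233/13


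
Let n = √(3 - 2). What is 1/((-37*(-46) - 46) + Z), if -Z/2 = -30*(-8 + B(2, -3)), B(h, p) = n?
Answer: 1/1236 ≈ 0.00080906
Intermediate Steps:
n = 1 (n = √1 = 1)
B(h, p) = 1
Z = -420 (Z = -(-60)*(-8 + 1) = -(-60)*(-7) = -2*210 = -420)
1/((-37*(-46) - 46) + Z) = 1/((-37*(-46) - 46) - 420) = 1/((1702 - 46) - 420) = 1/(1656 - 420) = 1/1236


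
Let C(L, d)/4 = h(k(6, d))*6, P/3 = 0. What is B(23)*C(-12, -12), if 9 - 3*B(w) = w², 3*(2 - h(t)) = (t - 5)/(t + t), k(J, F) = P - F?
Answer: -71240/9 ≈ -7915.6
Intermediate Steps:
P = 0 (P = 3*0 = 0)
k(J, F) = -F (k(J, F) = 0 - F = -F)
h(t) = 2 - (-5 + t)/(6*t) (h(t) = 2 - (t - 5)/(3*(t + t)) = 2 - (-5 + t)/(3*(2*t)) = 2 - (-5 + t)*1/(2*t)/3 = 2 - (-5 + t)/(6*t))
C(L, d) = -4*(5 - 11*d)/d (C(L, d) = 4*(((5 + 11*(-d))/(6*((-d))))*6) = 4*(((-1/d)*(5 - 11*d)/6)*6) = 4*(-(5 - 11*d)/(6*d)*6) = 4*(-(5 - 11*d)/d) = -4*(5 - 11*d)/d)
B(w) = 3 - w²/3
B(23)*C(-12, -12) = (3 - ⅓*23²)*(44 - 20/(-12)) = (3 - ⅓*529)*(44 - 20*(-1/12)) = (3 - 529/3)*(44 + 5/3) = -520/3*137/3 = -71240/9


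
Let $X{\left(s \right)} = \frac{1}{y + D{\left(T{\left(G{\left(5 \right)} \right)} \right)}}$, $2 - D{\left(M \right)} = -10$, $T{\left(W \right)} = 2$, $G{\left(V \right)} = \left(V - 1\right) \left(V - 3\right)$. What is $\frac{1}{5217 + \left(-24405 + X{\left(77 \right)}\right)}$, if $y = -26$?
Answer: $- \frac{14}{268633} \approx -5.2116 \cdot 10^{-5}$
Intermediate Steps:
$G{\left(V \right)} = \left(-1 + V\right) \left(-3 + V\right)$
$D{\left(M \right)} = 12$ ($D{\left(M \right)} = 2 - -10 = 2 + 10 = 12$)
$X{\left(s \right)} = - \frac{1}{14}$ ($X{\left(s \right)} = \frac{1}{-26 + 12} = \frac{1}{-14} = - \frac{1}{14}$)
$\frac{1}{5217 + \left(-24405 + X{\left(77 \right)}\right)} = \frac{1}{5217 - \frac{341671}{14}} = \frac{1}{- \frac{268633}{14}} = - \frac{14}{268633}$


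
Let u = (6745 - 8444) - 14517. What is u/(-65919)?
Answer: 16216/65919 ≈ 0.24600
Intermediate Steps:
u = -16216 (u = -1699 - 14517 = -16216)
u/(-65919) = -16216/(-65919) = -16216*(-1/65919) = 16216/65919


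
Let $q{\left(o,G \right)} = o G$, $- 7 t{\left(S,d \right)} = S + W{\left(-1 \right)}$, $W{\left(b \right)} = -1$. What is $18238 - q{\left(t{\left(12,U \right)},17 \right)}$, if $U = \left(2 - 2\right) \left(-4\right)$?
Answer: $\frac{127853}{7} \approx 18265.0$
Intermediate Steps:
$U = 0$ ($U = 0 \left(-4\right) = 0$)
$t{\left(S,d \right)} = \frac{1}{7} - \frac{S}{7}$ ($t{\left(S,d \right)} = - \frac{S - 1}{7} = - \frac{-1 + S}{7} = \frac{1}{7} - \frac{S}{7}$)
$q{\left(o,G \right)} = G o$
$18238 - q{\left(t{\left(12,U \right)},17 \right)} = 18238 - 17 \left(\frac{1}{7} - \frac{12}{7}\right) = 18238 - 17 \left(- \frac{11}{7}\right) = 18238 - - \frac{187}{7} = 18238 + \frac{187}{7} = \frac{127853}{7}$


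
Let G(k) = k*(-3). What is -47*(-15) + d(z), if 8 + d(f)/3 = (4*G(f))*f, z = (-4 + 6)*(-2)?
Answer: 105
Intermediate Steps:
G(k) = -3*k
z = -4 (z = 2*(-2) = -4)
d(f) = -24 - 36*f² (d(f) = -24 + 3*((4*(-3*f))*f) = -24 + 3*((-12*f)*f) = -24 + 3*(-12*f²) = -24 - 36*f²)
-47*(-15) + d(z) = -47*(-15) + (-24 - 36*(-4)²) = 705 + (-24 - 36*16) = 705 + (-24 - 576) = 705 - 600 = 105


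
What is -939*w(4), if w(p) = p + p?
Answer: -7512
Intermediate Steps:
w(p) = 2*p
-939*w(4) = -1878*4 = -939*8 = -7512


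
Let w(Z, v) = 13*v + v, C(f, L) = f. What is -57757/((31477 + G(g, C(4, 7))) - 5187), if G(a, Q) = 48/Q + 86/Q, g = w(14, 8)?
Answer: -16502/7521 ≈ -2.1941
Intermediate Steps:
w(Z, v) = 14*v
g = 112 (g = 14*8 = 112)
G(a, Q) = 134/Q
-57757/((31477 + G(g, C(4, 7))) - 5187) = -57757/((31477 + 134/4) - 5187) = -57757/((31477 + 134*(1/4)) - 5187) = -57757/((31477 + 67/2) - 5187) = -57757/(63021/2 - 5187) = -57757/52647/2 = -57757*2/52647 = -16502/7521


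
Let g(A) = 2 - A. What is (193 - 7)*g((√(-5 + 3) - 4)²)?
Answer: -2232 + 1488*I*√2 ≈ -2232.0 + 2104.4*I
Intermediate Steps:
(193 - 7)*g((√(-5 + 3) - 4)²) = (193 - 7)*(2 - (√(-5 + 3) - 4)²) = 186*(2 - (√(-2) - 4)²) = 186*(2 - (I*√2 - 4)²) = 186*(2 - (-4 + I*√2)²) = 372 - 186*(-4 + I*√2)²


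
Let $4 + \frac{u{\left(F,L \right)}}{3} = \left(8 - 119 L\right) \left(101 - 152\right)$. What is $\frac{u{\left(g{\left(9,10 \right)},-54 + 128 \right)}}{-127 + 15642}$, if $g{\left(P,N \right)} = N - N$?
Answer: $\frac{1346082}{15515} \approx 86.76$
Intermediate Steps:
$g{\left(P,N \right)} = 0$
$u{\left(F,L \right)} = -1236 + 18207 L$ ($u{\left(F,L \right)} = -12 + 3 \left(8 - 119 L\right) \left(101 - 152\right) = -12 + 3 \left(8 - 119 L\right) \left(-51\right) = -12 + 3 \left(-408 + 6069 L\right) = -12 + \left(-1224 + 18207 L\right) = -1236 + 18207 L$)
$\frac{u{\left(g{\left(9,10 \right)},-54 + 128 \right)}}{-127 + 15642} = \frac{-1236 + 18207 \left(-54 + 128\right)}{-127 + 15642} = \frac{-1236 + 18207 \cdot 74}{15515} = \left(-1236 + 1347318\right) \frac{1}{15515} = 1346082 \cdot \frac{1}{15515} = \frac{1346082}{15515}$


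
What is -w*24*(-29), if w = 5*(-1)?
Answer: -3480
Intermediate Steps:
w = -5
-w*24*(-29) = -(-5*24)*(-29) = -(-120)*(-29) = -1*3480 = -3480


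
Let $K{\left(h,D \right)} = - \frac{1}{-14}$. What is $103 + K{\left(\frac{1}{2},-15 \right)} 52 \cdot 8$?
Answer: $\frac{929}{7} \approx 132.71$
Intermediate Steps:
$K{\left(h,D \right)} = \frac{1}{14}$ ($K{\left(h,D \right)} = \left(-1\right) \left(- \frac{1}{14}\right) = \frac{1}{14}$)
$103 + K{\left(\frac{1}{2},-15 \right)} 52 \cdot 8 = 103 + \frac{52 \cdot 8}{14} = 103 + \frac{1}{14} \cdot 416 = 103 + \frac{208}{7} = \frac{929}{7}$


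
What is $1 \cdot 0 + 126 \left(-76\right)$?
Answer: $-9576$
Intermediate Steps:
$1 \cdot 0 + 126 \left(-76\right) = 0 - 9576 = -9576$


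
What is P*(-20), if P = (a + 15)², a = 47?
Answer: -76880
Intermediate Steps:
P = 3844 (P = (47 + 15)² = 62² = 3844)
P*(-20) = 3844*(-20) = -76880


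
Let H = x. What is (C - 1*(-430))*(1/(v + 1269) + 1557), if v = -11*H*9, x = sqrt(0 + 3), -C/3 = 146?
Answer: -364674500/29277 - 44*sqrt(3)/87831 ≈ -12456.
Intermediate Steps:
C = -438 (C = -3*146 = -438)
x = sqrt(3) ≈ 1.7320
H = sqrt(3) ≈ 1.7320
v = -99*sqrt(3) (v = -11*sqrt(3)*9 = -99*sqrt(3) ≈ -171.47)
(C - 1*(-430))*(1/(v + 1269) + 1557) = (-438 - 1*(-430))*(1/(-99*sqrt(3) + 1269) + 1557) = (-438 + 430)*(1/(1269 - 99*sqrt(3)) + 1557) = -8*(1557 + 1/(1269 - 99*sqrt(3))) = -12456 - 8/(1269 - 99*sqrt(3))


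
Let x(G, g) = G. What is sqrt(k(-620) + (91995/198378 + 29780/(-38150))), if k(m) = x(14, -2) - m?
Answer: sqrt(40327912081269922830)/252270690 ≈ 25.173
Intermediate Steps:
k(m) = 14 - m
sqrt(k(-620) + (91995/198378 + 29780/(-38150))) = sqrt((14 - 1*(-620)) + (91995/198378 + 29780/(-38150))) = sqrt((14 + 620) + (91995*(1/198378) + 29780*(-1/38150))) = sqrt(634 + (30665/66126 - 2978/3815)) = sqrt(634 - 79936253/252270690) = sqrt(159859681207/252270690) = sqrt(40327912081269922830)/252270690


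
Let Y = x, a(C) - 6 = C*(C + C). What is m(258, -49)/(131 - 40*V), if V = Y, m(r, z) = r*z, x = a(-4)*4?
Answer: 4214/1983 ≈ 2.1251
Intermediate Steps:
a(C) = 6 + 2*C² (a(C) = 6 + C*(C + C) = 6 + C*(2*C) = 6 + 2*C²)
x = 152 (x = (6 + 2*(-4)²)*4 = (6 + 2*16)*4 = (6 + 32)*4 = 38*4 = 152)
Y = 152
V = 152
m(258, -49)/(131 - 40*V) = (258*(-49))/(131 - 40*152) = -12642/(131 - 6080) = -12642/(-5949) = -12642*(-1/5949) = 4214/1983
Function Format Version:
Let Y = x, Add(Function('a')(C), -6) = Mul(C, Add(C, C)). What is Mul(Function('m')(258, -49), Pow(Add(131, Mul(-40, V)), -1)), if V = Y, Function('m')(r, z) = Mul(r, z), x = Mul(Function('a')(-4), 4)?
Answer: Rational(4214, 1983) ≈ 2.1251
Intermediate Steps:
Function('a')(C) = Add(6, Mul(2, Pow(C, 2))) (Function('a')(C) = Add(6, Mul(C, Add(C, C))) = Add(6, Mul(C, Mul(2, C))) = Add(6, Mul(2, Pow(C, 2))))
x = 152 (x = Mul(Add(6, Mul(2, Pow(-4, 2))), 4) = Mul(Add(6, Mul(2, 16)), 4) = Mul(Add(6, 32), 4) = Mul(38, 4) = 152)
Y = 152
V = 152
Mul(Function('m')(258, -49), Pow(Add(131, Mul(-40, V)), -1)) = Mul(Mul(258, -49), Pow(Add(131, Mul(-40, 152)), -1)) = Mul(-12642, Pow(Add(131, -6080), -1)) = Mul(-12642, Pow(-5949, -1)) = Mul(-12642, Rational(-1, 5949)) = Rational(4214, 1983)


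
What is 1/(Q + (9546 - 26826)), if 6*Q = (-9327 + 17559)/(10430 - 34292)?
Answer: -11931/206168366 ≈ -5.7870e-5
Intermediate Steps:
Q = -686/11931 (Q = ((-9327 + 17559)/(10430 - 34292))/6 = (8232/(-23862))/6 = (8232*(-1/23862))/6 = (⅙)*(-1372/3977) = -686/11931 ≈ -0.057497)
1/(Q + (9546 - 26826)) = 1/(-686/11931 + (9546 - 26826)) = 1/(-686/11931 - 17280) = 1/(-206168366/11931) = -11931/206168366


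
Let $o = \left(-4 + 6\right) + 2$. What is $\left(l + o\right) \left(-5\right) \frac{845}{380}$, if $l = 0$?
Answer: $- \frac{845}{19} \approx -44.474$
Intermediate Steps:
$o = 4$ ($o = 2 + 2 = 4$)
$\left(l + o\right) \left(-5\right) \frac{845}{380} = \left(0 + 4\right) \left(-5\right) \frac{845}{380} = 4 \left(-5\right) 845 \cdot \frac{1}{380} = \left(-20\right) \frac{169}{76} = - \frac{845}{19}$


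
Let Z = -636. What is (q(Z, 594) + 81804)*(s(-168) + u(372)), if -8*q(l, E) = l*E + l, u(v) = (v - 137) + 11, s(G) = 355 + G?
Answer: 111806229/2 ≈ 5.5903e+7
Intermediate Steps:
u(v) = -126 + v (u(v) = (-137 + v) + 11 = -126 + v)
q(l, E) = -l/8 - E*l/8 (q(l, E) = -(l*E + l)/8 = -(E*l + l)/8 = -(l + E*l)/8 = -l/8 - E*l/8)
(q(Z, 594) + 81804)*(s(-168) + u(372)) = (-1/8*(-636)*(1 + 594) + 81804)*((355 - 168) + (-126 + 372)) = (-1/8*(-636)*595 + 81804)*(187 + 246) = (94605/2 + 81804)*433 = (258213/2)*433 = 111806229/2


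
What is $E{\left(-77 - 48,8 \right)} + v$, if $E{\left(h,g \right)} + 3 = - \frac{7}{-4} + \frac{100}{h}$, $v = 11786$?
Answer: $\frac{235679}{20} \approx 11784.0$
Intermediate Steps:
$E{\left(h,g \right)} = - \frac{5}{4} + \frac{100}{h}$ ($E{\left(h,g \right)} = -3 + \left(- \frac{7}{-4} + \frac{100}{h}\right) = -3 + \left(\left(-7\right) \left(- \frac{1}{4}\right) + \frac{100}{h}\right) = -3 + \left(\frac{7}{4} + \frac{100}{h}\right) = - \frac{5}{4} + \frac{100}{h}$)
$E{\left(-77 - 48,8 \right)} + v = \left(- \frac{5}{4} + \frac{100}{-77 - 48}\right) + 11786 = \left(- \frac{5}{4} + \frac{100}{-125}\right) + 11786 = \left(- \frac{5}{4} + 100 \left(- \frac{1}{125}\right)\right) + 11786 = \left(- \frac{5}{4} - \frac{4}{5}\right) + 11786 = - \frac{41}{20} + 11786 = \frac{235679}{20}$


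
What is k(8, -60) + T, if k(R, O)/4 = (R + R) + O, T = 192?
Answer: 16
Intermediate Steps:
k(R, O) = 4*O + 8*R (k(R, O) = 4*((R + R) + O) = 4*(2*R + O) = 4*(O + 2*R) = 4*O + 8*R)
k(8, -60) + T = (4*(-60) + 8*8) + 192 = (-240 + 64) + 192 = -176 + 192 = 16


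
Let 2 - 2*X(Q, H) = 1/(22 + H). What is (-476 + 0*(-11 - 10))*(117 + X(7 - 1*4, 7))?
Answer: -1628634/29 ≈ -56160.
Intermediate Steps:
X(Q, H) = 1 - 1/(2*(22 + H))
(-476 + 0*(-11 - 10))*(117 + X(7 - 1*4, 7)) = (-476 + 0*(-11 - 10))*(117 + (43/2 + 7)/(22 + 7)) = (-476 + 0*(-21))*(117 + (57/2)/29) = (-476 + 0)*(117 + (1/29)*(57/2)) = -476*(117 + 57/58) = -476*6843/58 = -1628634/29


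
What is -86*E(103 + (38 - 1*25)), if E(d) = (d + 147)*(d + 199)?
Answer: -7124670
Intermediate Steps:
E(d) = (147 + d)*(199 + d)
-86*E(103 + (38 - 1*25)) = -86*(29253 + (103 + (38 - 1*25))² + 346*(103 + (38 - 1*25))) = -86*(29253 + (103 + (38 - 25))² + 346*(103 + (38 - 25))) = -86*(29253 + (103 + 13)² + 346*(103 + 13)) = -86*(29253 + 116² + 346*116) = -86*(29253 + 13456 + 40136) = -86*82845 = -7124670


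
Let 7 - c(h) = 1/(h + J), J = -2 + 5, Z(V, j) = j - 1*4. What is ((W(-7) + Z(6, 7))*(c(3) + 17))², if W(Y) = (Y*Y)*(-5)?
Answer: 299393809/9 ≈ 3.3266e+7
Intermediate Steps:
Z(V, j) = -4 + j (Z(V, j) = j - 4 = -4 + j)
J = 3
W(Y) = -5*Y² (W(Y) = Y²*(-5) = -5*Y²)
c(h) = 7 - 1/(3 + h) (c(h) = 7 - 1/(h + 3) = 7 - 1/(3 + h))
((W(-7) + Z(6, 7))*(c(3) + 17))² = ((-5*(-7)² + (-4 + 7))*((20 + 7*3)/(3 + 3) + 17))² = ((-5*49 + 3)*((20 + 21)/6 + 17))² = ((-245 + 3)*((⅙)*41 + 17))² = (-242*(41/6 + 17))² = (-242*143/6)² = (-17303/3)² = 299393809/9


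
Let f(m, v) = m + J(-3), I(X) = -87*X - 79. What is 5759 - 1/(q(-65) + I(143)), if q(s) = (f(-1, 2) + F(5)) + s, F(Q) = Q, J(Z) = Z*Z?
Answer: 72402149/12572 ≈ 5759.0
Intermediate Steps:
J(Z) = Z**2
I(X) = -79 - 87*X
f(m, v) = 9 + m (f(m, v) = m + (-3)**2 = m + 9 = 9 + m)
q(s) = 13 + s (q(s) = ((9 - 1) + 5) + s = (8 + 5) + s = 13 + s)
5759 - 1/(q(-65) + I(143)) = 5759 - 1/((13 - 65) + (-79 - 87*143)) = 5759 - 1/(-52 + (-79 - 12441)) = 5759 - 1/(-52 - 12520) = 5759 - 1/(-12572) = 5759 - 1*(-1/12572) = 5759 + 1/12572 = 72402149/12572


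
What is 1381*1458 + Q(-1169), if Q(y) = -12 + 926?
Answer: 2014412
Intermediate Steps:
Q(y) = 914
1381*1458 + Q(-1169) = 1381*1458 + 914 = 2013498 + 914 = 2014412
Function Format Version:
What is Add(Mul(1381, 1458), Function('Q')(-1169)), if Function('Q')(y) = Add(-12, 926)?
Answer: 2014412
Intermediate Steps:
Function('Q')(y) = 914
Add(Mul(1381, 1458), Function('Q')(-1169)) = Add(Mul(1381, 1458), 914) = Add(2013498, 914) = 2014412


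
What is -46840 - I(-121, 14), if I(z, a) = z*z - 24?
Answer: -61457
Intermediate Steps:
I(z, a) = -24 + z² (I(z, a) = z² - 24 = -24 + z²)
-46840 - I(-121, 14) = -46840 - (-24 + (-121)²) = -46840 - (-24 + 14641) = -46840 - 1*14617 = -46840 - 14617 = -61457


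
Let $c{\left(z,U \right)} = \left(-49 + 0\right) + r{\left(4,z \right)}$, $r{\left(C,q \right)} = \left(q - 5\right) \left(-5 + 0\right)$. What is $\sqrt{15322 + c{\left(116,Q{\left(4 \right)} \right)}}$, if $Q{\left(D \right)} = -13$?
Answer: $\sqrt{14718} \approx 121.32$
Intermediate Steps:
$r{\left(C,q \right)} = 25 - 5 q$ ($r{\left(C,q \right)} = \left(-5 + q\right) \left(-5\right) = 25 - 5 q$)
$c{\left(z,U \right)} = -24 - 5 z$ ($c{\left(z,U \right)} = \left(-49 + 0\right) - \left(-25 + 5 z\right) = -49 - \left(-25 + 5 z\right) = -24 - 5 z$)
$\sqrt{15322 + c{\left(116,Q{\left(4 \right)} \right)}} = \sqrt{15322 - 604} = \sqrt{14718}$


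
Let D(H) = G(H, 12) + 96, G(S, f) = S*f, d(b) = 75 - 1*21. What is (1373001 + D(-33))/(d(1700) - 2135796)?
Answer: -457567/711914 ≈ -0.64273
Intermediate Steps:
d(b) = 54 (d(b) = 75 - 21 = 54)
D(H) = 96 + 12*H (D(H) = H*12 + 96 = 12*H + 96 = 96 + 12*H)
(1373001 + D(-33))/(d(1700) - 2135796) = (1373001 + (96 + 12*(-33)))/(54 - 2135796) = (1373001 + (96 - 396))/(-2135742) = (1373001 - 300)*(-1/2135742) = 1372701*(-1/2135742) = -457567/711914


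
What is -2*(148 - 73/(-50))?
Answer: -7473/25 ≈ -298.92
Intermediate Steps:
-2*(148 - 73/(-50)) = -2*(148 - 73*(-1/50)) = -2*(148 + 73/50) = -2*7473/50 = -7473/25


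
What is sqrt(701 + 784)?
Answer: 3*sqrt(165) ≈ 38.536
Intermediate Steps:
sqrt(701 + 784) = sqrt(1485) = 3*sqrt(165)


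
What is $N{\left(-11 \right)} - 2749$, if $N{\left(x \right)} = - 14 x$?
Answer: $-2595$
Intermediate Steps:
$N{\left(-11 \right)} - 2749 = \left(-14\right) \left(-11\right) - 2749 = 154 - 2749 = -2595$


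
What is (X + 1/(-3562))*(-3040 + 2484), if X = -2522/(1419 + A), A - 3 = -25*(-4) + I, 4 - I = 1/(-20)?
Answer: 49955988678/54357901 ≈ 919.02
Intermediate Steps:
I = 81/20 (I = 4 - 1/(-20) = 4 - 1*(-1/20) = 4 + 1/20 = 81/20 ≈ 4.0500)
A = 2141/20 (A = 3 + (-25*(-4) + 81/20) = 3 + (100 + 81/20) = 3 + 2081/20 = 2141/20 ≈ 107.05)
X = -50440/30521 (X = -2522/(1419 + 2141/20) = -2522/30521/20 = -2522*20/30521 = -50440/30521 ≈ -1.6526)
(X + 1/(-3562))*(-3040 + 2484) = (-50440/30521 + 1/(-3562))*(-3040 + 2484) = (-50440/30521 - 1/3562)*(-556) = -179697801/108715802*(-556) = 49955988678/54357901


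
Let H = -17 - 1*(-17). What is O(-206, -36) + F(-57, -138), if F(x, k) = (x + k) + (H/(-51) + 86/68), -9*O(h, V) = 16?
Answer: -59827/306 ≈ -195.51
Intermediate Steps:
O(h, V) = -16/9 (O(h, V) = -⅑*16 = -16/9)
H = 0 (H = -17 + 17 = 0)
F(x, k) = 43/34 + k + x (F(x, k) = (x + k) + (0/(-51) + 86/68) = (k + x) + (0*(-1/51) + 86*(1/68)) = (k + x) + (0 + 43/34) = (k + x) + 43/34 = 43/34 + k + x)
O(-206, -36) + F(-57, -138) = -16/9 + (43/34 - 138 - 57) = -16/9 - 6587/34 = -59827/306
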